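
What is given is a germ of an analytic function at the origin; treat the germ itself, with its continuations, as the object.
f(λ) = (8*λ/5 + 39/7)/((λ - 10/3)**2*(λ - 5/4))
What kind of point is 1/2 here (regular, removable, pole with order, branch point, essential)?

The point is a regular point.

Denominator factors: λ - 10/3 = -17/6 at λ = 1/2; λ - 5/4 = -3/4 at λ = 1/2 — none vanishes.
So the germ continues analytically to 1/2.


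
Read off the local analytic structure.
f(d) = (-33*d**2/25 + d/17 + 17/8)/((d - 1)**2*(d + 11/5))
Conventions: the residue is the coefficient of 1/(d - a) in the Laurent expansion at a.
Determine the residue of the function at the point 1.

At the order-2 pole 1 set g(d) = (d - (1))^2*f(d) = (-33*d**2/25 + d/17 + 17/8)/(d + 11/5).
Order-2 pole: residue = g'(a); g'(1) = -155101/174080, so the residue is -155101/174080.

The residue is -155101/174080.


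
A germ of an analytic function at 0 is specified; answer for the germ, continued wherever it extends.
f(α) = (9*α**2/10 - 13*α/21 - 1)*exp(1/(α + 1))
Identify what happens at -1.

The exponent 1/(α - (-1)) has a pole at -1, so exp(1/(α - (-1))) takes every nonzero value near it: an essential singularity (not a pole of any order).

The point is an essential singularity.


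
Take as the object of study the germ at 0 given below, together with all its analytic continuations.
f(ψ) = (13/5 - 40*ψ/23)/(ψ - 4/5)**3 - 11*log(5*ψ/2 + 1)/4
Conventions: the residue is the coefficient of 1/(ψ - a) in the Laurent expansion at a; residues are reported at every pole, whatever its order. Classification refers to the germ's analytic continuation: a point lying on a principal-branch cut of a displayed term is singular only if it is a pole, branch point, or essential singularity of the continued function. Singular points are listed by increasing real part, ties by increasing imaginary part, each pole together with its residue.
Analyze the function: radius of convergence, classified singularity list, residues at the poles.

Radius of convergence at 0: 2/5.
At -2/5: a logarithmic branch point.
At 4/5: a pole of order 3; residue 0.

Denominator factor (ψ - 4/5)^3: pole of order 3 at 4/5, modulus 4/5.
Branch term (-11/4)*log(1 - ψ/(-2/5)): its argument vanishes at ψ = -2/5, a logarithmic branch point, modulus 2/5.
The radius of convergence is the smallest modulus among the singular points: 2/5.
The branch term is analytic at 4/5 and contributes nothing to the residue; only the rational part matters.
At the order-3 pole 4/5 set g(ψ) = (ψ - (4/5))^3*(rational part) = 13/5 - 40*ψ/23.
Order-3 pole: residue = g''(a)/2; g''(4/5) = 0, so the residue is 0.
List the singular points by increasing real part (a conjugate pair: the negative imaginary part first).


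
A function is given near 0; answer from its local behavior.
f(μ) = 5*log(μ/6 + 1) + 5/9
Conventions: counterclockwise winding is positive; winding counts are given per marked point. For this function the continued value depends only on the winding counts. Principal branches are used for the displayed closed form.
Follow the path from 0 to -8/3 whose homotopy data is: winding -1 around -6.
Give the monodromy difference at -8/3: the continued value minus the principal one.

Continued minus principal equals -(10)*pi*i.

The rational part is single-valued and drops out of the difference; each branch term changes only by its own monodromy.
(5)*log(1 - μ/(-6)): each positive loop around -6 adds 2*pi*i to the log, so winding -1 contributes (5)*(-1)*2*pi*i = -(10)*pi*i.
Summing the contributions at μ = -8/3 gives -(10)*pi*i.


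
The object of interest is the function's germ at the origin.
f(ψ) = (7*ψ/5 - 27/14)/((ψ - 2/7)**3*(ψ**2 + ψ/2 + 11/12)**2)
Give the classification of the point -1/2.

The point is a regular point.

Denominator factors: ψ**2 + ψ/2 + 11/12 = 11/12 at ψ = -1/2; ψ - 2/7 = -11/14 at ψ = -1/2 — none vanishes.
So the germ continues analytically to -1/2.


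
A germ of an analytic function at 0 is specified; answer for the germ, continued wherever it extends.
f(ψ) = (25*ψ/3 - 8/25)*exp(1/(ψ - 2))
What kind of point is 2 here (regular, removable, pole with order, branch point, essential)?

The point is an essential singularity.

The exponent 1/(ψ - (2)) has a pole at 2, so exp(1/(ψ - (2))) takes every nonzero value near it: an essential singularity (not a pole of any order).


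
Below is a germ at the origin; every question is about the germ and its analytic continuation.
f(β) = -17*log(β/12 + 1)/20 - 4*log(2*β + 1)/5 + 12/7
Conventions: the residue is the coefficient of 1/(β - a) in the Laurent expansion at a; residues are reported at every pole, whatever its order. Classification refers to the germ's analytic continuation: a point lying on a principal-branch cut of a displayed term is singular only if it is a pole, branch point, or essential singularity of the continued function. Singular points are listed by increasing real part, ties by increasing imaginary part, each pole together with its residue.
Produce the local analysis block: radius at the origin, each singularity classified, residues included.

Branch term (-17/20)*log(1 - β/(-12)): its argument vanishes at β = -12, a logarithmic branch point, modulus 12.
Branch term (-4/5)*log(1 - β/(-1/2)): its argument vanishes at β = -1/2, a logarithmic branch point, modulus 1/2.
The radius of convergence is the smallest modulus among the singular points: 1/2.
List the singular points by increasing real part (a conjugate pair: the negative imaginary part first).

Radius of convergence at 0: 1/2.
At -12: a logarithmic branch point.
At -1/2: a logarithmic branch point.


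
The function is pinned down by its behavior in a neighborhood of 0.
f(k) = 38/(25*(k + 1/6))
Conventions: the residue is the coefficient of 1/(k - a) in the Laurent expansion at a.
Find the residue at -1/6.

The residue is 38/25.

At the order-1 pole -1/6 set g(k) = (k - (-1/6))*f(k) = 38/25.
Simple pole: residue = g(a) at a = -1/6, which is 38/25.


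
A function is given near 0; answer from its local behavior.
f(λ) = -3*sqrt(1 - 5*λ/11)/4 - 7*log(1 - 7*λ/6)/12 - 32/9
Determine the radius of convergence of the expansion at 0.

The radius of convergence is 6/7.

Branch term (-3/4)*sqrt(1 - λ/(11/5)): its argument vanishes at λ = 11/5, a square-root branch point, modulus 11/5.
Branch term (-7/12)*log(1 - λ/(6/7)): its argument vanishes at λ = 6/7, a logarithmic branch point, modulus 6/7.
The radius of convergence is the smallest modulus among the singular points: 6/7.


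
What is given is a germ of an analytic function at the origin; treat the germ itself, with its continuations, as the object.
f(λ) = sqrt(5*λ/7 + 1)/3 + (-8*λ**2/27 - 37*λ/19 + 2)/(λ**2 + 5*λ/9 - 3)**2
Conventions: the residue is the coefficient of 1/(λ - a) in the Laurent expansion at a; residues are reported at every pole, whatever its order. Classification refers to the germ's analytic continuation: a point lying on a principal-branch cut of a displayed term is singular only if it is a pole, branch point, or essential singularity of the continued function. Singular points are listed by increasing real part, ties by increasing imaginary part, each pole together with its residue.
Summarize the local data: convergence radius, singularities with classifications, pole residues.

Radius of convergence at 0: 7/5.
At -5/18 - (1/18)*sqrt(997): a pole of order 2; residue (95013/18886171)*sqrt(997).
At -7/5: an algebraic (square-root) branch point.
At -5/18 + (1/18)*sqrt(997): a pole of order 2; residue -(95013/18886171)*sqrt(997).

Denominator factor (λ**2 + 5*λ/9 - 3)^2: discriminant 997/81, real irrational roots -5/18 + (1/18)*sqrt(997) and -5/18 - (1/18)*sqrt(997); poles of order 2, moduli -5/18 + (1/18)*sqrt(997) and 5/18 + (1/18)*sqrt(997).
Branch term (1/3)*sqrt(1 - λ/(-7/5)): its argument vanishes at λ = -7/5, a square-root branch point, modulus 7/5.
The radius of convergence is the smallest modulus among the singular points: 7/5.
The branch term is analytic at -5/18 - (1/18)*sqrt(997) and contributes nothing to the residue; only the rational part matters.
The factor λ**2 + 5*λ/9 - 3 splits as (λ - a)(λ - a') with a = -5/18 - (1/18)*sqrt(997), a' = -5/18 + (1/18)*sqrt(997). At the order-2 pole a set g(λ) = (λ - a)^2*(rational part) = [-8*λ**2/27 - 37*λ/19 + 2] / (λ - a')^2.
Order-2 pole: residue = g'(a); g'(-5/18 - (1/18)*sqrt(997)) = (95013/18886171)*sqrt(997), so the residue is (95013/18886171)*sqrt(997).
The branch term is analytic at -5/18 + (1/18)*sqrt(997) and contributes nothing to the residue; only the rational part matters.
The factor λ**2 + 5*λ/9 - 3 splits as (λ - a)(λ - a') with a = -5/18 + (1/18)*sqrt(997), a' = -5/18 - (1/18)*sqrt(997). At the order-2 pole a set g(λ) = (λ - a)^2*(rational part) = [-8*λ**2/27 - 37*λ/19 + 2] / (λ - a')^2.
Order-2 pole: residue = g'(a); g'(-5/18 + (1/18)*sqrt(997)) = -(95013/18886171)*sqrt(997), so the residue is -(95013/18886171)*sqrt(997).
List the singular points by increasing real part (a conjugate pair: the negative imaginary part first).


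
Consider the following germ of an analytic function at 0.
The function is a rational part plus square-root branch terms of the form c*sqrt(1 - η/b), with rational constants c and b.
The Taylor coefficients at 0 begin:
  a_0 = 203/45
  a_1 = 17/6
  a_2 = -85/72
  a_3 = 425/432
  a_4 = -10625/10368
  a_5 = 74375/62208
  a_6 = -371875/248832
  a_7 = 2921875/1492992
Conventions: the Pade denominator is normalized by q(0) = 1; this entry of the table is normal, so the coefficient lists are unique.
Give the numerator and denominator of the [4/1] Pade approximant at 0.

Taylor coefficients needed (read off): a_0 = 203/45, a_1 = 17/6, a_2 = -85/72, a_3 = 425/432, a_4 = -10625/10368, a_5 = 74375/62208.
Write the denominator as Q(η) = 1 + q1*η. Requiring Q*f - P = O(η^6) with deg P <= 4 kills the coefficients of η^5..η^5 in Q*f:
  η^5: a_5 + q1*a_4 = 0, i.e. 74375/62208 + (-10625/10368)*q1 = 0.
Solving this linear system: q1 = 7/6.
The numerator is Q*f truncated at degree 4: P0 = a_0 = 203/45; P1 = a_1 + q1*a_0 = 1093/135; P2 = a_2 + q1*a_1 = 17/8; P3 = a_3 + q1*a_2 = -85/216; P4 = a_4 + q1*a_3 = 425/3456.

The Pade approximant has numerator coefficients [203/45, 1093/135, 17/8, -85/216, 425/3456]; denominator coefficients [1, 7/6].


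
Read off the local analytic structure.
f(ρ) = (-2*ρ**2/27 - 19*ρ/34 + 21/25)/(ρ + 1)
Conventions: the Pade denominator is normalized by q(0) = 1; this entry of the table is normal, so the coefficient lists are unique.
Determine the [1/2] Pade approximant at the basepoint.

Taylor coefficients needed (expand at 0): a_0 = 21/25, a_1 = -1189/850, a_2 = 30403/22950, a_3 = -30403/22950.
Write the denominator as Q(ρ) = 1 + q1*ρ + q2*ρ^2. Requiring Q*f - P = O(ρ^4) with deg P <= 1 kills the coefficients of ρ^2..ρ^3 in Q*f:
  ρ^2: a_2 + q1*a_1 + q2*a_0 = 0, i.e. 30403/22950 + (-1189/850)*q1 + (21/25)*q2 = 0.
  ρ^3: a_3 + q1*a_2 + q2*a_1 = 0, i.e. -30403/22950 + (30403/22950)*q1 + (-1189/850)*q2 = 0.
Solving this linear system: q1 = 577657/658509, q2 = -2067404/17779743.
The numerator is Q*f truncated at degree 1: P0 = a_0 = 21/25; P1 = a_1 + q1*a_0 = -123506701/186577550.

The Pade approximant has numerator coefficients [21/25, -123506701/186577550]; denominator coefficients [1, 577657/658509, -2067404/17779743].


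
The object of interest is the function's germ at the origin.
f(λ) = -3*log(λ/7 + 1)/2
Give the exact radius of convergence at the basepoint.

Branch term (-3/2)*log(1 - λ/(-7)): its argument vanishes at λ = -7, a logarithmic branch point, modulus 7.
The radius of convergence is the smallest modulus among the singular points: 7.

The radius of convergence is 7.


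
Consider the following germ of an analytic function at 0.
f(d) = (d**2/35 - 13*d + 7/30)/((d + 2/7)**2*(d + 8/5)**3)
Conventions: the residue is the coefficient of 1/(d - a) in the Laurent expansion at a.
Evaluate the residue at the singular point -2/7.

At the order-2 pole -2/7 set g(d) = (d - (-2/7))^2*f(d) = (d**2/35 - 13*d + 7/30)/(d + 8/5)**3.
Order-2 pole: residue = g'(a); g'(-2/7) = -86907275/8954912, so the residue is -86907275/8954912.

The residue is -86907275/8954912.


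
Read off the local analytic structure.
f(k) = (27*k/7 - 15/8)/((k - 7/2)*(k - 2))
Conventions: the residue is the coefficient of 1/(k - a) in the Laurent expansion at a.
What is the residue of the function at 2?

The residue is -109/28.

At the order-1 pole 2 set g(k) = (k - (2))*f(k) = (27*k/7 - 15/8)/(k - 7/2).
Simple pole: residue = g(a) at a = 2, which is -109/28.


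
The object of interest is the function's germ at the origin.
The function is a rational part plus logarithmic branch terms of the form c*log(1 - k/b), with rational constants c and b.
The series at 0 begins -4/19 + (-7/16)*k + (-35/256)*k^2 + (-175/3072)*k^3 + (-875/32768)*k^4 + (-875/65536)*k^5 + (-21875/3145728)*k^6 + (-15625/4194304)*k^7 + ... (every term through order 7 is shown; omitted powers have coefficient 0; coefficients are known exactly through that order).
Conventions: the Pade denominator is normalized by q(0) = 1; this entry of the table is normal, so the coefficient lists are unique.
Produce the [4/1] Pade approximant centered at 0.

Taylor coefficients needed (read off): a_0 = -4/19, a_1 = -7/16, a_2 = -35/256, a_3 = -175/3072, a_4 = -875/32768, a_5 = -875/65536.
Write the denominator as Q(k) = 1 + q1*k. Requiring Q*f - P = O(k^6) with deg P <= 4 kills the coefficients of k^5..k^5 in Q*f:
  k^5: a_5 + q1*a_4 = 0, i.e. -875/65536 + (-875/32768)*q1 = 0.
Solving this linear system: q1 = -1/2.
The numerator is Q*f truncated at degree 4: P0 = a_0 = -4/19; P1 = a_1 + q1*a_0 = -101/304; P2 = a_2 + q1*a_1 = 21/256; P3 = a_3 + q1*a_2 = 35/3072; P4 = a_4 + q1*a_3 = 175/98304.

The Pade approximant has numerator coefficients [-4/19, -101/304, 21/256, 35/3072, 175/98304]; denominator coefficients [1, -1/2].


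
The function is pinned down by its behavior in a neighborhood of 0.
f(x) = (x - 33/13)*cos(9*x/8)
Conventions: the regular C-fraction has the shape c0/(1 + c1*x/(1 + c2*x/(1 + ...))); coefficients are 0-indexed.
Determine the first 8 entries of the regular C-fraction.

The regular C-fraction coefficients are [-33/13, 13/33, -109841/54912, 2673/1664, 57915/219682, 944671/7249506, -48987278369/99757257600, 293604993/3022947200].

Taylor coefficients (expand at 0): a_0 = -33/13, a_1 = 1, a_2 = 2673/1664, a_3 = -81/128, a_4 = -72171/425984, a_5 = 2187/32768, a_6 = 1948617/272629760, a_7 = -59049/20971520.
c0 = a_0 = -33/13. Peel one level at a time: if S = 1 + c*x/S' with S'(0) = 1, then c is the x-coefficient of S and S' = c*x/(S - 1).
S_1 = c0/f = 1 + (13/33)*x + (109841/139392)*x^2 + ...; c1 = 13/33.
S_2 = c1*x/(S_1 - 1) = 1 + (-109841/54912)*x + (8897121/2768896)*x^2 + ...; c2 = -109841/54912.
S_3 = c2*x/(S_2 - 1) = 1 + (2673/1664)*x + (-11908215/28119296)*x^2 + ...; c3 = 2673/1664.
S_4 = c3*x/(S_3 - 1) = 1 + (57915/219682)*x + (-1657897605/48260181124)*x^2 + ...; c4 = 57915/219682.
S_5 = c4*x/(S_4 - 1) = 1 + (944671/7249506)*x + (48987278369/765547833600)*x^2 + ...; c5 = 944671/7249506.
S_6 = c5*x/(S_5 - 1) = 1 + (-48987278369/99757257600)*x + (435845743109675649/9138209773987840000)*x^2 + ...; c6 = -48987278369/99757257600.
S_7 = c6*x/(S_6 - 1) = 1 + (293604993/3022947200)*x + ...; c7 = 293604993/3022947200.


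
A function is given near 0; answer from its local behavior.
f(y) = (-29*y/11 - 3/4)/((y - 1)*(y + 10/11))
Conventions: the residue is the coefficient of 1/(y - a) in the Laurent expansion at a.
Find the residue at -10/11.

At the order-1 pole -10/11 set g(y) = (y - (-10/11))*f(y) = (-29*y/11 - 3/4)/(y - 1).
Simple pole: residue = g(a) at a = -10/11, which is -797/924.

The residue is -797/924.


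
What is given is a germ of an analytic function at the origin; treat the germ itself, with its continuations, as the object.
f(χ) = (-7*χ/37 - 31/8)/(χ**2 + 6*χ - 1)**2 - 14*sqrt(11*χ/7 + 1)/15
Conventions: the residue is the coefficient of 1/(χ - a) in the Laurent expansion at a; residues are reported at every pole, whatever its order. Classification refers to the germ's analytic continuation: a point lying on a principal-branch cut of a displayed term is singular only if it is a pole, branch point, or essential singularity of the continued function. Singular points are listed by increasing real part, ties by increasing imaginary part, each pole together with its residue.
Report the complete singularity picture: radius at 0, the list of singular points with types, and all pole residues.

Denominator factor (χ**2 + 6*χ - 1)^2: discriminant 40, real irrational roots -3 + sqrt(10) and -3 - sqrt(10); poles of order 2, moduli -3 + sqrt(10) and 3 + sqrt(10).
Branch term (-14/15)*sqrt(1 - χ/(-7/11)): its argument vanishes at χ = -7/11, a square-root branch point, modulus 7/11.
The radius of convergence is the smallest modulus among the singular points: -3 + sqrt(10).
The branch term is analytic at -3 - sqrt(10) and contributes nothing to the residue; only the rational part matters.
The factor χ**2 + 6*χ - 1 splits as (χ - a)(χ - a') with a = -3 - sqrt(10), a' = -3 + sqrt(10). At the order-2 pole a set g(χ) = (χ - a)^2*(rational part) = [-7*χ/37 - 31/8] / (χ - a')^2.
Order-2 pole: residue = g'(a); g'(-3 - sqrt(10)) = -(979/118400)*sqrt(10), so the residue is -(979/118400)*sqrt(10).
The branch term is analytic at -3 + sqrt(10) and contributes nothing to the residue; only the rational part matters.
The factor χ**2 + 6*χ - 1 splits as (χ - a)(χ - a') with a = -3 + sqrt(10), a' = -3 - sqrt(10). At the order-2 pole a set g(χ) = (χ - a)^2*(rational part) = [-7*χ/37 - 31/8] / (χ - a')^2.
Order-2 pole: residue = g'(a); g'(-3 + sqrt(10)) = (979/118400)*sqrt(10), so the residue is (979/118400)*sqrt(10).
List the singular points by increasing real part (a conjugate pair: the negative imaginary part first).

Radius of convergence at 0: -3 + sqrt(10).
At -3 - sqrt(10): a pole of order 2; residue -(979/118400)*sqrt(10).
At -7/11: an algebraic (square-root) branch point.
At -3 + sqrt(10): a pole of order 2; residue (979/118400)*sqrt(10).


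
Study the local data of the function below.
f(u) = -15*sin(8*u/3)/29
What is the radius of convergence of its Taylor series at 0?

The factor sin(8*u/3) is entire and contributes no finite singular point.
The polynomial part has no poles.
No finite singular points: the Taylor series at 0 converges everywhere.

The radius of convergence is infinite.


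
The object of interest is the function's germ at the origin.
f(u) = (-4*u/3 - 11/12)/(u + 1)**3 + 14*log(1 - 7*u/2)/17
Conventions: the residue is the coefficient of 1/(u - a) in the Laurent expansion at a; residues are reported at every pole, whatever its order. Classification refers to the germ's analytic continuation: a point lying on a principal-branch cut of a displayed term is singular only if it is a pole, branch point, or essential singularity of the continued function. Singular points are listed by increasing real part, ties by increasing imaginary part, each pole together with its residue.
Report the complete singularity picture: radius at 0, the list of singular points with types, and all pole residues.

Denominator factor (u + 1)^3: pole of order 3 at -1, modulus 1.
Branch term (14/17)*log(1 - u/(2/7)): its argument vanishes at u = 2/7, a logarithmic branch point, modulus 2/7.
The radius of convergence is the smallest modulus among the singular points: 2/7.
The branch term is analytic at -1 and contributes nothing to the residue; only the rational part matters.
At the order-3 pole -1 set g(u) = (u - (-1))^3*(rational part) = -4*u/3 - 11/12.
Order-3 pole: residue = g''(a)/2; g''(-1) = 0, so the residue is 0.
List the singular points by increasing real part (a conjugate pair: the negative imaginary part first).

Radius of convergence at 0: 2/7.
At -1: a pole of order 3; residue 0.
At 2/7: a logarithmic branch point.


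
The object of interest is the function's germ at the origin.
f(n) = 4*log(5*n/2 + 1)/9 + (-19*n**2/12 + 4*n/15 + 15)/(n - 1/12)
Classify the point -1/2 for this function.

Denominator factors: n - 1/12 = -7/12 at n = -1/2 — none vanishes.
Branch term log(1 - n/(-2/5)): argument at -1/2 is -1/4, nonzero, so -1/2 is not its branch point (a point on a principal cut is still regular for the continued germ).
So the germ continues analytically to -1/2.

The point is a regular point.


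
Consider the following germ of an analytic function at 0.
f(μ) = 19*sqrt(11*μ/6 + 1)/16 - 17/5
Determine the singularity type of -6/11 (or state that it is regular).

The term (19/16)*sqrt(1 - μ/(-6/11)) has argument 1 - -6/11/(-6/11) = 0 at -6/11: a square-root (algebraic, two-sheeted) branch point; the remaining terms are analytic or single-valued there.

The point is an algebraic (square-root) branch point.


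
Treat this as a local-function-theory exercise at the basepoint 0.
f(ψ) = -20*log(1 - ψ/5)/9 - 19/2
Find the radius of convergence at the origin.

Branch term (-20/9)*log(1 - ψ/(5)): its argument vanishes at ψ = 5, a logarithmic branch point, modulus 5.
The radius of convergence is the smallest modulus among the singular points: 5.

The radius of convergence is 5.


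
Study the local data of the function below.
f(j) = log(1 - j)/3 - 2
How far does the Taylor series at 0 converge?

The radius of convergence is 1.

Branch term (1/3)*log(1 - j/(1)): its argument vanishes at j = 1, a logarithmic branch point, modulus 1.
The radius of convergence is the smallest modulus among the singular points: 1.


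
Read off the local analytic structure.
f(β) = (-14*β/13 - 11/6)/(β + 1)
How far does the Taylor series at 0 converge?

Denominator factor (β + 1): pole of order 1 at -1, modulus 1.
The radius of convergence is the smallest modulus among the singular points: 1.

The radius of convergence is 1.


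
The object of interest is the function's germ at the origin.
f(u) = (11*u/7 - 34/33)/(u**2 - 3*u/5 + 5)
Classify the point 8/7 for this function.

Denominator factors: u**2 - 3*u/5 + 5 = 1377/245 at u = 8/7 — none vanishes.
So the germ continues analytically to 8/7.

The point is a regular point.


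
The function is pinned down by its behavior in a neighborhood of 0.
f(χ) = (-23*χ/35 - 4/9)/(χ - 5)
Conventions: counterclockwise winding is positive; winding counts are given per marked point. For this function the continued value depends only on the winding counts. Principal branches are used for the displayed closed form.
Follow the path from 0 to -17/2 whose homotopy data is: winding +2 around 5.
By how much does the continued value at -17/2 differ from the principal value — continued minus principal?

Continued minus principal equals 0.

The function is rational, hence single-valued: continuing it around any pole returns the same value, so the difference is 0.


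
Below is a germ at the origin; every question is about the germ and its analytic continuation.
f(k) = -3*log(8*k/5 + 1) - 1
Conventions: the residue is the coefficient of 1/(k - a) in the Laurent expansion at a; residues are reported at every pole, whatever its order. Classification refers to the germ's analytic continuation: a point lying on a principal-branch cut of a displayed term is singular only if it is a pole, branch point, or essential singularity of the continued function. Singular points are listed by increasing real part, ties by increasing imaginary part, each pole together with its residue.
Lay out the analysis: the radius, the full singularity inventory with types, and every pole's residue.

Branch term (-3)*log(1 - k/(-5/8)): its argument vanishes at k = -5/8, a logarithmic branch point, modulus 5/8.
The radius of convergence is the smallest modulus among the singular points: 5/8.

Radius of convergence at 0: 5/8.
At -5/8: a logarithmic branch point.


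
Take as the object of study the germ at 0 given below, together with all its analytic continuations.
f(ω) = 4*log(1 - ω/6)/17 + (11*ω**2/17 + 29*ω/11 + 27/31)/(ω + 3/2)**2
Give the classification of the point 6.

The term (4/17)*log(1 - ω/(6)) has argument 1 - 6/(6) = 0 at 6: a logarithmic (infinitely-sheeted) branch point; the remaining terms are analytic or single-valued there.

The point is a logarithmic branch point.


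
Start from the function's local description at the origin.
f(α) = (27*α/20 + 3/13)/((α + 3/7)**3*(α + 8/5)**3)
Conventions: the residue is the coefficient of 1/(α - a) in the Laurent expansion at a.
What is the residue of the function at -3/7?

The residue is -18656670375/6024522452.

At the order-3 pole -3/7 set g(α) = (α - (-3/7))^3*f(α) = (27*α/20 + 3/13)/(α + 8/5)**3.
Order-3 pole: residue = g''(a)/2; g''(-3/7) = -18656670375/3012261226, so the residue is -18656670375/6024522452.


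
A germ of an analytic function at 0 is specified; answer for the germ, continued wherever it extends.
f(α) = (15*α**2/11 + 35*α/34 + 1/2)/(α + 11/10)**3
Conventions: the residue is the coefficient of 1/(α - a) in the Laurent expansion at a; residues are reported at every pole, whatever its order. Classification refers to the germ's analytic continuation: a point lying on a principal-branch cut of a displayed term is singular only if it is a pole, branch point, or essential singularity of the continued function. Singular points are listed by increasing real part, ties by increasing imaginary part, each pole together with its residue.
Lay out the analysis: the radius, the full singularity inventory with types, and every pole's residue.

Denominator factor (α + 11/10)^3: pole of order 3 at -11/10, modulus 11/10.
The radius of convergence is the smallest modulus among the singular points: 11/10.
At the order-3 pole -11/10 set g(α) = (α - (-11/10))^3*f(α) = 15*α**2/11 + 35*α/34 + 1/2.
Order-3 pole: residue = g''(a)/2; g''(-11/10) = 30/11, so the residue is 15/11.

Radius of convergence at 0: 11/10.
At -11/10: a pole of order 3; residue 15/11.


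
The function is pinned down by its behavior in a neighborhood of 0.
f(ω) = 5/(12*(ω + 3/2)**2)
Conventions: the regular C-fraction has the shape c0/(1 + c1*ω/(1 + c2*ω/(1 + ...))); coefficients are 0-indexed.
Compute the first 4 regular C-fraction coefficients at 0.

Taylor coefficients (expand at 0): a_0 = 5/27, a_1 = -20/81, a_2 = 20/81, a_3 = -160/729.
c0 = a_0 = 5/27. Peel one level at a time: if S = 1 + c*ω/S' with S'(0) = 1, then c is the ω-coefficient of S and S' = c*ω/(S - 1).
S_1 = c0/f = 1 + (4/3)*ω + (4/9)*ω^2 + ...; c1 = 4/3.
S_2 = c1*ω/(S_1 - 1) = 1 + (-1/3)*ω + (1/9)*ω^2 + ...; c2 = -1/3.
S_3 = c2*ω/(S_2 - 1) = 1 + (1/3)*ω + ...; c3 = 1/3.

The regular C-fraction coefficients are [5/27, 4/3, -1/3, 1/3].


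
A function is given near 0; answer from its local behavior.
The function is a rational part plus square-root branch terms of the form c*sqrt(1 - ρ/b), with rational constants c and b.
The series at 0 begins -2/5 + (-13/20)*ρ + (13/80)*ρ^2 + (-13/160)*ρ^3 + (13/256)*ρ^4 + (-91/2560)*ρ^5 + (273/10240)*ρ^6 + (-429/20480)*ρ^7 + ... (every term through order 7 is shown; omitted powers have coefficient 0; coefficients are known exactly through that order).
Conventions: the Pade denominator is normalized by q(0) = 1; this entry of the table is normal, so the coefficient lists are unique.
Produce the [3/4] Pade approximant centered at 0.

Taylor coefficients needed (read off): a_0 = -2/5, a_1 = -13/20, a_2 = 13/80, a_3 = -13/160, a_4 = 13/256, a_5 = -91/2560, a_6 = 273/10240, a_7 = -429/20480.
Write the denominator as Q(ρ) = 1 + q1*ρ + q2*ρ^2 + q3*ρ^3 + q4*ρ^4. Requiring Q*f - P = O(ρ^8) with deg P <= 3 kills the coefficients of ρ^4..ρ^7 in Q*f:
  ρ^4: a_4 + q1*a_3 + q2*a_2 + q3*a_1 + q4*a_0 = 0, i.e. 13/256 + (-13/160)*q1 + (13/80)*q2 + (-13/20)*q3 + (-2/5)*q4 = 0.
  ρ^5: a_5 + q1*a_4 + q2*a_3 + q3*a_2 + q4*a_1 = 0, i.e. -91/2560 + (13/256)*q1 + (-13/160)*q2 + (13/80)*q3 + (-13/20)*q4 = 0.
  ρ^6: a_6 + q1*a_5 + q2*a_4 + q3*a_3 + q4*a_2 = 0, i.e. 273/10240 + (-91/2560)*q1 + (13/256)*q2 + (-13/160)*q3 + (13/80)*q4 = 0.
  ρ^7: a_7 + q1*a_6 + q2*a_5 + q3*a_4 + q4*a_3 = 0, i.e. -429/20480 + (273/10240)*q1 + (-91/2560)*q2 + (13/256)*q3 + (-13/160)*q4 = 0.
Solving this linear system: q1 = 233/164, q2 = 345/656, q3 = 43/1312, q4 = -13/10496.
The numerator is Q*f truncated at degree 3: P0 = a_0 = -2/5; P1 = a_1 + q1*a_0 = -999/820; P2 = a_2 + q1*a_1 + q2*a_0 = -1593/1640; P3 = a_3 + q1*a_2 + q2*a_1 + q3*a_0 = -1347/6560.

The Pade approximant has numerator coefficients [-2/5, -999/820, -1593/1640, -1347/6560]; denominator coefficients [1, 233/164, 345/656, 43/1312, -13/10496].


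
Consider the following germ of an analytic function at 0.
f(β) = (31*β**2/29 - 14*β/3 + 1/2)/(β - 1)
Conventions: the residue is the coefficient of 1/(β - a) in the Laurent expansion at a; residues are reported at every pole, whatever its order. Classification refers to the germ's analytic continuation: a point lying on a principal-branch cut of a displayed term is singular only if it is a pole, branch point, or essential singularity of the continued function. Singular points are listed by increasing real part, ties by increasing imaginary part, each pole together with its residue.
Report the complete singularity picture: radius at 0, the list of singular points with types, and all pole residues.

Denominator factor (β - 1): pole of order 1 at 1, modulus 1.
The radius of convergence is the smallest modulus among the singular points: 1.
At the order-1 pole 1 set g(β) = (β - (1))*f(β) = 31*β**2/29 - 14*β/3 + 1/2.
Simple pole: residue = g(a) at a = 1, which is -539/174.

Radius of convergence at 0: 1.
At 1: a pole of order 1; residue -539/174.


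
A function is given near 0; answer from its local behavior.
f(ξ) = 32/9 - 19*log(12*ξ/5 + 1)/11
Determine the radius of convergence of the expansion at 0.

Branch term (-19/11)*log(1 - ξ/(-5/12)): its argument vanishes at ξ = -5/12, a logarithmic branch point, modulus 5/12.
The radius of convergence is the smallest modulus among the singular points: 5/12.

The radius of convergence is 5/12.


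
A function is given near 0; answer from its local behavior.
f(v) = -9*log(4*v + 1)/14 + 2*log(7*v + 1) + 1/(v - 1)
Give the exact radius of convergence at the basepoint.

The radius of convergence is 1/7.

Denominator factor (v - 1): pole of order 1 at 1, modulus 1.
Branch term (-9/14)*log(1 - v/(-1/4)): its argument vanishes at v = -1/4, a logarithmic branch point, modulus 1/4.
Branch term (2)*log(1 - v/(-1/7)): its argument vanishes at v = -1/7, a logarithmic branch point, modulus 1/7.
The radius of convergence is the smallest modulus among the singular points: 1/7.


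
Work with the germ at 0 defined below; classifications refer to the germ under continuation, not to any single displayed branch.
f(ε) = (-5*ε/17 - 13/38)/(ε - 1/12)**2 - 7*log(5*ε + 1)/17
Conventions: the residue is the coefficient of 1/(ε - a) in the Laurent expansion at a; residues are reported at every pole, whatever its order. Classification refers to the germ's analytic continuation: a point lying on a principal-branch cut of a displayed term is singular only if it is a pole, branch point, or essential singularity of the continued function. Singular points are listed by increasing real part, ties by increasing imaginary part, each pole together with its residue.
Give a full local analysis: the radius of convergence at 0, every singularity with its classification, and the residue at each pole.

Denominator factor (ε - 1/12)^2: pole of order 2 at 1/12, modulus 1/12.
Branch term (-7/17)*log(1 - ε/(-1/5)): its argument vanishes at ε = -1/5, a logarithmic branch point, modulus 1/5.
The radius of convergence is the smallest modulus among the singular points: 1/12.
The branch term is analytic at 1/12 and contributes nothing to the residue; only the rational part matters.
At the order-2 pole 1/12 set g(ε) = (ε - (1/12))^2*(rational part) = -5*ε/17 - 13/38.
Order-2 pole: residue = g'(a); g'(1/12) = -5/17, so the residue is -5/17.
List the singular points by increasing real part (a conjugate pair: the negative imaginary part first).

Radius of convergence at 0: 1/12.
At -1/5: a logarithmic branch point.
At 1/12: a pole of order 2; residue -5/17.


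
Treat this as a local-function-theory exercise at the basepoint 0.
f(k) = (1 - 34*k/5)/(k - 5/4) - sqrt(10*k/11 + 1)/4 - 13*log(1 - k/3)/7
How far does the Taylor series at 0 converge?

Denominator factor (k - 5/4): pole of order 1 at 5/4, modulus 5/4.
Branch term (-13/7)*log(1 - k/(3)): its argument vanishes at k = 3, a logarithmic branch point, modulus 3.
Branch term (-1/4)*sqrt(1 - k/(-11/10)): its argument vanishes at k = -11/10, a square-root branch point, modulus 11/10.
The radius of convergence is the smallest modulus among the singular points: 11/10.

The radius of convergence is 11/10.


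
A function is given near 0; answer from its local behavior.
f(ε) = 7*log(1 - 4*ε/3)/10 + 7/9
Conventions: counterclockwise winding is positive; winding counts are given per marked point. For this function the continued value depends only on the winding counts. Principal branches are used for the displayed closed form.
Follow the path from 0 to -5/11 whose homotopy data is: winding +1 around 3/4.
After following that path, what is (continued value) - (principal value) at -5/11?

The rational part is single-valued and drops out of the difference; each branch term changes only by its own monodromy.
(7/10)*log(1 - ε/(3/4)): each positive loop around 3/4 adds 2*pi*i to the log, so winding +1 contributes (7/10)*(1)*2*pi*i = (7/5)*pi*i.
Summing the contributions at ε = -5/11 gives (7/5)*pi*i.

Continued minus principal equals (7/5)*pi*i.


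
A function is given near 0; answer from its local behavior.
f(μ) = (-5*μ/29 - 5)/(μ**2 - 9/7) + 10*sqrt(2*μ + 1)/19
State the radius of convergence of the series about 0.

Denominator factor (μ**2 - 9/7): discriminant 36/7, real irrational roots (3/7)*sqrt(7) and -(3/7)*sqrt(7); poles of order 1, moduli (3/7)*sqrt(7) and (3/7)*sqrt(7).
Branch term (10/19)*sqrt(1 - μ/(-1/2)): its argument vanishes at μ = -1/2, a square-root branch point, modulus 1/2.
The radius of convergence is the smallest modulus among the singular points: 1/2.

The radius of convergence is 1/2.


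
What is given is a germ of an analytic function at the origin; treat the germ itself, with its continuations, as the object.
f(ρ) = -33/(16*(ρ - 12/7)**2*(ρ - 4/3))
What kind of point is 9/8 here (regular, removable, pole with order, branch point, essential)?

The point is a regular point.

Denominator factors: ρ - 12/7 = -33/56 at ρ = 9/8; ρ - 4/3 = -5/24 at ρ = 9/8 — none vanishes.
So the germ continues analytically to 9/8.


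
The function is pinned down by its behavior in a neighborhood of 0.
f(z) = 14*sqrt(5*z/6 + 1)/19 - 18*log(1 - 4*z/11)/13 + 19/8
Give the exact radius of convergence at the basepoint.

The radius of convergence is 6/5.

Branch term (14/19)*sqrt(1 - z/(-6/5)): its argument vanishes at z = -6/5, a square-root branch point, modulus 6/5.
Branch term (-18/13)*log(1 - z/(11/4)): its argument vanishes at z = 11/4, a logarithmic branch point, modulus 11/4.
The radius of convergence is the smallest modulus among the singular points: 6/5.


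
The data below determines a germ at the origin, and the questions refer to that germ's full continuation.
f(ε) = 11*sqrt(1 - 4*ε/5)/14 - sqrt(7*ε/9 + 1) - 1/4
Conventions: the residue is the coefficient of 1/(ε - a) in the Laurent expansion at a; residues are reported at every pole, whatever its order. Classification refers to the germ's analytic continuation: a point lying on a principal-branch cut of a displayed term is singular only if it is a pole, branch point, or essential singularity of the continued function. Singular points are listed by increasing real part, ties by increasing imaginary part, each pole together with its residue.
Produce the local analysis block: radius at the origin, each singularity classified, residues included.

Radius of convergence at 0: 5/4.
At -9/7: an algebraic (square-root) branch point.
At 5/4: an algebraic (square-root) branch point.

Branch term (11/14)*sqrt(1 - ε/(5/4)): its argument vanishes at ε = 5/4, a square-root branch point, modulus 5/4.
Branch term (-1)*sqrt(1 - ε/(-9/7)): its argument vanishes at ε = -9/7, a square-root branch point, modulus 9/7.
The radius of convergence is the smallest modulus among the singular points: 5/4.
List the singular points by increasing real part (a conjugate pair: the negative imaginary part first).


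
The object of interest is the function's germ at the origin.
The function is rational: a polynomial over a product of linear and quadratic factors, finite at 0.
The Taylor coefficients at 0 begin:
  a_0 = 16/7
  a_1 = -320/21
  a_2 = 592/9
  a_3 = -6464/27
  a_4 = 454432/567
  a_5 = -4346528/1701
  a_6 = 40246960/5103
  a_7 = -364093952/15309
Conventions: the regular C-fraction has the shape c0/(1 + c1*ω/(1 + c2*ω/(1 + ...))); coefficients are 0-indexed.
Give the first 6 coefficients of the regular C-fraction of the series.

Taylor coefficients (read off): a_0 = 16/7, a_1 = -320/21, a_2 = 592/9, a_3 = -6464/27, a_4 = 454432/567, a_5 = -4346528/1701.
c0 = a_0 = 16/7. Peel one level at a time: if S = 1 + c*ω/S' with S'(0) = 1, then c is the ω-coefficient of S and S' = c*ω/(S - 1).
S_1 = c0/f = 1 + (20/3)*ω + (47/3)*ω^2 + ...; c1 = 20/3.
S_2 = c1*ω/(S_1 - 1) = 1 + (-47/20)*ω + (1169/400)*ω^2 + ...; c2 = -47/20.
S_3 = c2*ω/(S_2 - 1) = 1 + (1169/940)*ω + (965/2209)*ω^2 + ...; c3 = 1169/940.
S_4 = c3*ω/(S_3 - 1) = 1 + (-19300/54943)*ω + (69960/1366561)*ω^2 + ...; c4 = -19300/54943.
S_5 = c4*ω/(S_4 - 1) = 1 + (164406/1128085)*ω + ...; c5 = 164406/1128085.

The regular C-fraction coefficients are [16/7, 20/3, -47/20, 1169/940, -19300/54943, 164406/1128085].


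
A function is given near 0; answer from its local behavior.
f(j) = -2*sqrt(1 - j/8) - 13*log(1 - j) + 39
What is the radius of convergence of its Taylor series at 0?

Branch term (-2)*sqrt(1 - j/(8)): its argument vanishes at j = 8, a square-root branch point, modulus 8.
Branch term (-13)*log(1 - j/(1)): its argument vanishes at j = 1, a logarithmic branch point, modulus 1.
The radius of convergence is the smallest modulus among the singular points: 1.

The radius of convergence is 1.


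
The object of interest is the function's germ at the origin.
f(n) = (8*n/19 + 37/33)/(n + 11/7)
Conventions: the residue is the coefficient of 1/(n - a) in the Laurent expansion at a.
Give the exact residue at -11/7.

The residue is 2017/4389.

At the order-1 pole -11/7 set g(n) = (n - (-11/7))*f(n) = 8*n/19 + 37/33.
Simple pole: residue = g(a) at a = -11/7, which is 2017/4389.


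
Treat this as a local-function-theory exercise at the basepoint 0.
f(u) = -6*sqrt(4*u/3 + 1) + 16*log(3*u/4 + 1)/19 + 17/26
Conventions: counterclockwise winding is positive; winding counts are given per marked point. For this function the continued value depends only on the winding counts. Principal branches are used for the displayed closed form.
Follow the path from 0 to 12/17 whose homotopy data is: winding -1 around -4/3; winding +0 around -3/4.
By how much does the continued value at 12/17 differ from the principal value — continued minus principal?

Continued minus principal equals -(32/19)*pi*i.

The rational part is single-valued and drops out of the difference; each branch term changes only by its own monodromy.
(-6)*sqrt(1 - u/(-3/4)): winding +0 is even, the square root returns to the same sheet, contribution 0.
(16/19)*log(1 - u/(-4/3)): each positive loop around -4/3 adds 2*pi*i to the log, so winding -1 contributes (16/19)*(-1)*2*pi*i = -(32/19)*pi*i.
Summing the contributions at u = 12/17 gives -(32/19)*pi*i.


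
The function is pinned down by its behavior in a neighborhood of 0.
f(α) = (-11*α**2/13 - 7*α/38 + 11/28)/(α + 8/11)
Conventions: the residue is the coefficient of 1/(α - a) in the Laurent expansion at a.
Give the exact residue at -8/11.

The residue is 6031/76076.

At the order-1 pole -8/11 set g(α) = (α - (-8/11))*f(α) = -11*α**2/13 - 7*α/38 + 11/28.
Simple pole: residue = g(a) at a = -8/11, which is 6031/76076.
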